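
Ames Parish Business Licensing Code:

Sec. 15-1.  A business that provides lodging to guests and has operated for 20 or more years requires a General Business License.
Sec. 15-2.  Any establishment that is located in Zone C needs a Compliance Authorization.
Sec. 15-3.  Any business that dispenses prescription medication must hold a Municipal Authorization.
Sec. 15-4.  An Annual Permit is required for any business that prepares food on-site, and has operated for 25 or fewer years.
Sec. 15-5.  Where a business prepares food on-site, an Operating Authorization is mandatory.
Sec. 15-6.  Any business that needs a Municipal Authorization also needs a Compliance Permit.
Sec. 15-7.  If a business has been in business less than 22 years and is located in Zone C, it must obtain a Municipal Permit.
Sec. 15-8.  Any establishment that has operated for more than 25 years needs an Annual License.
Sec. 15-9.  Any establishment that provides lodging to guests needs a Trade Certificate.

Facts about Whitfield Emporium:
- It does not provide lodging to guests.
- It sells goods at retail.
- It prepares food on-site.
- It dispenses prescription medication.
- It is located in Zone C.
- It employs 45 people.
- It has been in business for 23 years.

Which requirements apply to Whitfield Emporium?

Annual Permit, Compliance Authorization, Compliance Permit, Municipal Authorization, Operating Authorization

Sec. 15-1. does not provide lodging to guests; years in business 23 ≥ 20 → General Business License not required.
Sec. 15-2. is located in Zone C → Compliance Authorization required.
Sec. 15-3. dispenses prescription medication → Municipal Authorization required.
Sec. 15-4. prepares food on-site; years in business 23 ≤ 25 → Annual Permit required.
Sec. 15-5. prepares food on-site → Operating Authorization required.
Sec. 15-6. Municipal Authorization is required → Compliance Permit also required.
Sec. 15-7. years in business 23 ≥ 22; is located in Zone C → Municipal Permit not required.
Sec. 15-8. years in business 23 ≤ 25 → Annual License not required.
Sec. 15-9. does not provide lodging to guests → Trade Certificate not required.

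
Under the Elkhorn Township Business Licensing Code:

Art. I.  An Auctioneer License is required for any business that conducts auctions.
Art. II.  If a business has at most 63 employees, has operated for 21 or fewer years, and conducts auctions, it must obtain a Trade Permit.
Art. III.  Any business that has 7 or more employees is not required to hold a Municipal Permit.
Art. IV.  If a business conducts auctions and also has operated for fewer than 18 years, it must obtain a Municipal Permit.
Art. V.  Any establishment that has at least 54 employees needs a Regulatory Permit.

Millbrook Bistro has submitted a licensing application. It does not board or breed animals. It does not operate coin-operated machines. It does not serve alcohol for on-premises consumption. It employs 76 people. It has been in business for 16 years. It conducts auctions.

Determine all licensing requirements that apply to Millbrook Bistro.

Auctioneer License, Regulatory Permit

Art. I. conducts auctions → Auctioneer License required.
Art. II. employees 76 > 63; years in business 16 ≤ 21; conducts auctions → Trade Permit not required.
Art. III. employees 76 ≥ 7 → exempt from Municipal Permit.
Art. IV. conducts auctions; years in business 16 < 18 → Municipal Permit required.
Art. V. employees 76 ≥ 54 → Regulatory Permit required.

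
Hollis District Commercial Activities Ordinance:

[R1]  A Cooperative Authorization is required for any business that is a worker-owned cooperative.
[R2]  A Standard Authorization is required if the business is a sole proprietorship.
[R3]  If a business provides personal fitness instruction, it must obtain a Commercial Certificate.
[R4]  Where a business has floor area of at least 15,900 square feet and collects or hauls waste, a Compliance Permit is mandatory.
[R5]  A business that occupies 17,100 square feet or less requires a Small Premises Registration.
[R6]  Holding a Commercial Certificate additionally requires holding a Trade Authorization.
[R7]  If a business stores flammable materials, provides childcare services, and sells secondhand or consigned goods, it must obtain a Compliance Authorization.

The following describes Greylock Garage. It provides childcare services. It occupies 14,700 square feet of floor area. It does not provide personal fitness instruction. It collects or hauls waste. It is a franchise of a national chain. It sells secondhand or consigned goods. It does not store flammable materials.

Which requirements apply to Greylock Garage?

[R1] is a franchise of a national chain (not: is a worker-owned cooperative) → Cooperative Authorization not required.
[R2] is a franchise of a national chain (not: is a sole proprietorship) → Standard Authorization not required.
[R3] does not provide personal fitness instruction → Commercial Certificate not required.
[R4] floor area 14,700 square feet < 15,900 square feet; collects or hauls waste → Compliance Permit not required.
[R5] floor area 14,700 square feet ≤ 17,100 square feet → Small Premises Registration required.
[R6] Commercial Certificate is not required → no effect.
[R7] does not store flammable materials; provides childcare services; sells secondhand or consigned goods → Compliance Authorization not required.

Small Premises Registration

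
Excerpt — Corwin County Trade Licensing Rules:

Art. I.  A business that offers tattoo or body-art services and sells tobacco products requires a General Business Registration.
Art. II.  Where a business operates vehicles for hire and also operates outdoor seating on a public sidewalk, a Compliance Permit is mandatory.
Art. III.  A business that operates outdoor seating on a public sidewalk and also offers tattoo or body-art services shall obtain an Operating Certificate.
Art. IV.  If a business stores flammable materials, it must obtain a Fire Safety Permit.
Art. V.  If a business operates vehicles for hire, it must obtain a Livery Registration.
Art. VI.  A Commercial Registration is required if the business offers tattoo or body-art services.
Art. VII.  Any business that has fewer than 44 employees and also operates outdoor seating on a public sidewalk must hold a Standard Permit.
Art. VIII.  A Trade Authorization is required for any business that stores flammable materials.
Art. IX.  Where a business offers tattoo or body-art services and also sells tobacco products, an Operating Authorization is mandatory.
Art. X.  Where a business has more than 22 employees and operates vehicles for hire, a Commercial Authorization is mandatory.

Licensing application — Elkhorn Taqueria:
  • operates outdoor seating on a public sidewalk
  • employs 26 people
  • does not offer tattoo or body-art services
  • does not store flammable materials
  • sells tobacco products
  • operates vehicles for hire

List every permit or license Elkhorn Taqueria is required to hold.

Art. I. does not offer tattoo or body-art services; sells tobacco products → General Business Registration not required.
Art. II. operates vehicles for hire; operates outdoor seating on a public sidewalk → Compliance Permit required.
Art. III. operates outdoor seating on a public sidewalk; does not offer tattoo or body-art services → Operating Certificate not required.
Art. IV. does not store flammable materials → Fire Safety Permit not required.
Art. V. operates vehicles for hire → Livery Registration required.
Art. VI. does not offer tattoo or body-art services → Commercial Registration not required.
Art. VII. employees 26 < 44; operates outdoor seating on a public sidewalk → Standard Permit required.
Art. VIII. does not store flammable materials → Trade Authorization not required.
Art. IX. does not offer tattoo or body-art services; sells tobacco products → Operating Authorization not required.
Art. X. employees 26 > 22; operates vehicles for hire → Commercial Authorization required.

Commercial Authorization, Compliance Permit, Livery Registration, Standard Permit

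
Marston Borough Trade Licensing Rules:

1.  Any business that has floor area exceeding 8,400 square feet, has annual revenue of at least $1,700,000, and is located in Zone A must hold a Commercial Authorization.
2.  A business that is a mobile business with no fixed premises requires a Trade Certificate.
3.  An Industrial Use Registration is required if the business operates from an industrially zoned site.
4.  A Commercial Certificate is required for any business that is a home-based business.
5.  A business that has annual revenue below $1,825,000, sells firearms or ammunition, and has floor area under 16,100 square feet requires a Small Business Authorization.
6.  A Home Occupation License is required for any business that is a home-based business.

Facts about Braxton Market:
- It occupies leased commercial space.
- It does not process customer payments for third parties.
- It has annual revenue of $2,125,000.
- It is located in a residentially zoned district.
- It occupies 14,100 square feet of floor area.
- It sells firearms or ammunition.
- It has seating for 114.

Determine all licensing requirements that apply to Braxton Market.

1. floor area 14,100 square feet > 8,400 square feet; revenue $2,125,000 ≥ $1,700,000; is located in a residentially zoned district (not: is located in Zone A) → Commercial Authorization not required.
2. occupies leased commercial space (not: is a mobile business with no fixed premises) → Trade Certificate not required.
3. occupies leased commercial space (not: operates from an industrially zoned site) → Industrial Use Registration not required.
4. occupies leased commercial space (not: is a home-based business) → Commercial Certificate not required.
5. revenue $2,125,000 ≥ $1,825,000; sells firearms or ammunition; floor area 14,100 square feet < 16,100 square feet → Small Business Authorization not required.
6. occupies leased commercial space (not: is a home-based business) → Home Occupation License not required.

None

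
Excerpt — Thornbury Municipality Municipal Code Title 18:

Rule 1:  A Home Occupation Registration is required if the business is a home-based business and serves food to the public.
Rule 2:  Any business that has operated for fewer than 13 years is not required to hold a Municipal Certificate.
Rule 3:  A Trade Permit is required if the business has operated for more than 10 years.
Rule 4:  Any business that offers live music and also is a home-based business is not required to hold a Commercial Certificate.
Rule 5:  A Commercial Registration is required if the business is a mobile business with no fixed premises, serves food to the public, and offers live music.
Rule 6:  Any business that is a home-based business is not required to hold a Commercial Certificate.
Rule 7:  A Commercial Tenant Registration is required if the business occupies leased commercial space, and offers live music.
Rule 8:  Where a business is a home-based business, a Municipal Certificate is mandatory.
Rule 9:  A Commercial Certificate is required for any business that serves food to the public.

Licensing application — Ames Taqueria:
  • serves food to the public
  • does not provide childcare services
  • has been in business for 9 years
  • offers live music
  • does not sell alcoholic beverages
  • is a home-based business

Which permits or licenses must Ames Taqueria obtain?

Rule 1: is a home-based business; serves food to the public → Home Occupation Registration required.
Rule 2: years in business 9 < 13 → exempt from Municipal Certificate.
Rule 3: years in business 9 ≤ 10 → Trade Permit not required.
Rule 4: offers live music; is a home-based business → exempt from Commercial Certificate.
Rule 5: is a home-based business (not: is a mobile business with no fixed premises); serves food to the public; offers live music → Commercial Registration not required.
Rule 6: is a home-based business → exempt from Commercial Certificate.
Rule 7: is a home-based business (not: occupies leased commercial space); offers live music → Commercial Tenant Registration not required.
Rule 8: is a home-based business → Municipal Certificate required.
Rule 9: serves food to the public → Commercial Certificate required.

Home Occupation Registration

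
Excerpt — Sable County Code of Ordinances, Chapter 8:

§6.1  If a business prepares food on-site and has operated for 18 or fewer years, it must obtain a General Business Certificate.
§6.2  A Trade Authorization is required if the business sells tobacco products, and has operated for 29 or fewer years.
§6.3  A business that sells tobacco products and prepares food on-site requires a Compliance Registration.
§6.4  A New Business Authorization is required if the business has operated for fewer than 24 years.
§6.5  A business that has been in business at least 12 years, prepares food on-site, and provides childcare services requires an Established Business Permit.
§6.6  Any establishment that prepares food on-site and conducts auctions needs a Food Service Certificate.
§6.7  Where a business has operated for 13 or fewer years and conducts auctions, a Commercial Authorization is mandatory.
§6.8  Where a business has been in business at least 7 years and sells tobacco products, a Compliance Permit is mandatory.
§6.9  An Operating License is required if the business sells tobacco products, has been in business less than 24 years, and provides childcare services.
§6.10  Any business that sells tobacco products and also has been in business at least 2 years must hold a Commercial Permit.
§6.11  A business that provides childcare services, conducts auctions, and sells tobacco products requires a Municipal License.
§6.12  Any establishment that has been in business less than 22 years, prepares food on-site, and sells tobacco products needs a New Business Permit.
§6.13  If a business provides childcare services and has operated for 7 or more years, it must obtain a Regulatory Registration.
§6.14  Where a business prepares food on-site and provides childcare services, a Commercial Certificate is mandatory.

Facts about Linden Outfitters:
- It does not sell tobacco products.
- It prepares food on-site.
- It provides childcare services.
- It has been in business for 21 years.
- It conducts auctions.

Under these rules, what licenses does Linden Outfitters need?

§6.1 prepares food on-site; years in business 21 > 18 → General Business Certificate not required.
§6.2 does not sell tobacco products; years in business 21 ≤ 29 → Trade Authorization not required.
§6.3 does not sell tobacco products; prepares food on-site → Compliance Registration not required.
§6.4 years in business 21 < 24 → New Business Authorization required.
§6.5 years in business 21 ≥ 12; prepares food on-site; provides childcare services → Established Business Permit required.
§6.6 prepares food on-site; conducts auctions → Food Service Certificate required.
§6.7 years in business 21 > 13; conducts auctions → Commercial Authorization not required.
§6.8 years in business 21 ≥ 7; does not sell tobacco products → Compliance Permit not required.
§6.9 does not sell tobacco products; years in business 21 < 24; provides childcare services → Operating License not required.
§6.10 does not sell tobacco products; years in business 21 ≥ 2 → Commercial Permit not required.
§6.11 provides childcare services; conducts auctions; does not sell tobacco products → Municipal License not required.
§6.12 years in business 21 < 22; prepares food on-site; does not sell tobacco products → New Business Permit not required.
§6.13 provides childcare services; years in business 21 ≥ 7 → Regulatory Registration required.
§6.14 prepares food on-site; provides childcare services → Commercial Certificate required.

Commercial Certificate, Established Business Permit, Food Service Certificate, New Business Authorization, Regulatory Registration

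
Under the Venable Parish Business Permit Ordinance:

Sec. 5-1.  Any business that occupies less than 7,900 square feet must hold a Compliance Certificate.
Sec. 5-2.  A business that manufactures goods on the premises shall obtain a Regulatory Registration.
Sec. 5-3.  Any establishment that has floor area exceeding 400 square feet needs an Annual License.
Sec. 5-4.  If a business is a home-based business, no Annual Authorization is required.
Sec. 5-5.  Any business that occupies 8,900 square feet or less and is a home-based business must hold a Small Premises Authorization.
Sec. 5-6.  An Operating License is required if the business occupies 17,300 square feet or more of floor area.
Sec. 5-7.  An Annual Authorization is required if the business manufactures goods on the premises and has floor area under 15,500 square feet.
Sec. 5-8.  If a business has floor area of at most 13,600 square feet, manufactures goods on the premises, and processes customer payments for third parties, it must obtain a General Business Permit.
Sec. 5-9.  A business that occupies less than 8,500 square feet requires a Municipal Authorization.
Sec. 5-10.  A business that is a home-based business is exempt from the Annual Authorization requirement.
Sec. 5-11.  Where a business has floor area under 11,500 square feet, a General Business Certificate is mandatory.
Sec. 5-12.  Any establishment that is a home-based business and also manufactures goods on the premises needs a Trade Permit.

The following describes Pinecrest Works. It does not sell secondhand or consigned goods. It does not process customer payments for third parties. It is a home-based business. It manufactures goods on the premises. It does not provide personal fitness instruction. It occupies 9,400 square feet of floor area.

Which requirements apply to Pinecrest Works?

Sec. 5-1. floor area 9,400 square feet ≥ 7,900 square feet → Compliance Certificate not required.
Sec. 5-2. manufactures goods on the premises → Regulatory Registration required.
Sec. 5-3. floor area 9,400 square feet > 400 square feet → Annual License required.
Sec. 5-4. is a home-based business → exempt from Annual Authorization.
Sec. 5-5. floor area 9,400 square feet > 8,900 square feet; is a home-based business → Small Premises Authorization not required.
Sec. 5-6. floor area 9,400 square feet < 17,300 square feet → Operating License not required.
Sec. 5-7. manufactures goods on the premises; floor area 9,400 square feet < 15,500 square feet → Annual Authorization required.
Sec. 5-8. floor area 9,400 square feet ≤ 13,600 square feet; manufactures goods on the premises; does not process customer payments for third parties → General Business Permit not required.
Sec. 5-9. floor area 9,400 square feet ≥ 8,500 square feet → Municipal Authorization not required.
Sec. 5-10. is a home-based business → exempt from Annual Authorization.
Sec. 5-11. floor area 9,400 square feet < 11,500 square feet → General Business Certificate required.
Sec. 5-12. is a home-based business; manufactures goods on the premises → Trade Permit required.

Annual License, General Business Certificate, Regulatory Registration, Trade Permit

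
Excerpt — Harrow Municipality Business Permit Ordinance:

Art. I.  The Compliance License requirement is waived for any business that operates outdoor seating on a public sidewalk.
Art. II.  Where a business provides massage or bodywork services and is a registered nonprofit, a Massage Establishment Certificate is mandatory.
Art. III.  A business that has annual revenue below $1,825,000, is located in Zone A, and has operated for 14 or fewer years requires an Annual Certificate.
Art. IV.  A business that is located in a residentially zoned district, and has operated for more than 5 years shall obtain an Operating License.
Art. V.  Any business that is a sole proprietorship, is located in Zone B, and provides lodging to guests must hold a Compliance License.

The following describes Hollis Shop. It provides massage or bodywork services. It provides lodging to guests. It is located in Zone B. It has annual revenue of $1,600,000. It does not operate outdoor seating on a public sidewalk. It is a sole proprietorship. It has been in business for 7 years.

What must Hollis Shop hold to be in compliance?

Compliance License

Art. I. does not operate outdoor seating on a public sidewalk → Compliance License exemption does not apply.
Art. II. provides massage or bodywork services; is a sole proprietorship (not: is a registered nonprofit) → Massage Establishment Certificate not required.
Art. III. revenue $1,600,000 < $1,825,000; is located in Zone B (not: is located in Zone A); years in business 7 ≤ 14 → Annual Certificate not required.
Art. IV. is located in Zone B (not: is located in a residentially zoned district); years in business 7 > 5 → Operating License not required.
Art. V. is a sole proprietorship; is located in Zone B; provides lodging to guests → Compliance License required.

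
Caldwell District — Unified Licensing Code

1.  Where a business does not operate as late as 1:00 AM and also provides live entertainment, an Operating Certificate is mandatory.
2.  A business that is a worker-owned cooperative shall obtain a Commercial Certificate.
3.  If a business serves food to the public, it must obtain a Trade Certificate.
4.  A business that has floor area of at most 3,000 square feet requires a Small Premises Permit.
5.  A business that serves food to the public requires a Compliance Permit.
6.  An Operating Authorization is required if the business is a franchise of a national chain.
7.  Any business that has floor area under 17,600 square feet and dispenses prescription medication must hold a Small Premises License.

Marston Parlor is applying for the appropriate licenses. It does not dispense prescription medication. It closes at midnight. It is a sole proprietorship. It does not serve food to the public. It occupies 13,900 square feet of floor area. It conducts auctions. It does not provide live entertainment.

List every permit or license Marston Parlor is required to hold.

1. closes midnight, at/before 1:00 AM; does not provide live entertainment → Operating Certificate not required.
2. is a sole proprietorship (not: is a worker-owned cooperative) → Commercial Certificate not required.
3. does not serve food to the public → Trade Certificate not required.
4. floor area 13,900 square feet > 3,000 square feet → Small Premises Permit not required.
5. does not serve food to the public → Compliance Permit not required.
6. is a sole proprietorship (not: is a franchise of a national chain) → Operating Authorization not required.
7. floor area 13,900 square feet < 17,600 square feet; does not dispense prescription medication → Small Premises License not required.

None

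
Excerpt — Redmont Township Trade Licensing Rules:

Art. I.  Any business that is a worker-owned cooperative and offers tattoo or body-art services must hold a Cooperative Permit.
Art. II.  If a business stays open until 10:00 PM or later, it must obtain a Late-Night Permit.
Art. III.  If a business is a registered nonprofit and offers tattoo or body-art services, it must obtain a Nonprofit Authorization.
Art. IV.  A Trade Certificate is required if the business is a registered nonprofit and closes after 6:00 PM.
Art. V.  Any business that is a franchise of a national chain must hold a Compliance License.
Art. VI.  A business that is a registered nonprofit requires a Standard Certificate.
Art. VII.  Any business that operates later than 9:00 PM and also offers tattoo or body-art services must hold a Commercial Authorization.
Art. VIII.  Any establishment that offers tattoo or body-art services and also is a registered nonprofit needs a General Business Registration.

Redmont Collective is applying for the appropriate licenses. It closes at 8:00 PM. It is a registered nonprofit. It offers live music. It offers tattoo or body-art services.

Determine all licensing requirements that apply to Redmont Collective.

Art. I. is a registered nonprofit (not: is a worker-owned cooperative); offers tattoo or body-art services → Cooperative Permit not required.
Art. II. closes 8:00 PM, at/before 10:00 PM → Late-Night Permit not required.
Art. III. is a registered nonprofit; offers tattoo or body-art services → Nonprofit Authorization required.
Art. IV. is a registered nonprofit; closes 8:00 PM, after 6:00 PM → Trade Certificate required.
Art. V. is a registered nonprofit (not: is a franchise of a national chain) → Compliance License not required.
Art. VI. is a registered nonprofit → Standard Certificate required.
Art. VII. closes 8:00 PM, at/before 9:00 PM; offers tattoo or body-art services → Commercial Authorization not required.
Art. VIII. offers tattoo or body-art services; is a registered nonprofit → General Business Registration required.

General Business Registration, Nonprofit Authorization, Standard Certificate, Trade Certificate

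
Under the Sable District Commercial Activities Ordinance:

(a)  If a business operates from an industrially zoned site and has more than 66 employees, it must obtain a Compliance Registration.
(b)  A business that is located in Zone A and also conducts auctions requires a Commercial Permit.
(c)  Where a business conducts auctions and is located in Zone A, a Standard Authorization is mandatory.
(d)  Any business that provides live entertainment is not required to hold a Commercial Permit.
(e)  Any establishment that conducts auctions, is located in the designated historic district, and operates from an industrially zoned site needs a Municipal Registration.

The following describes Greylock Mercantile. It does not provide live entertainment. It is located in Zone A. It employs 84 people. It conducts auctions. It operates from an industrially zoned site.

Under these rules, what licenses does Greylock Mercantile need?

(a) operates from an industrially zoned site; employees 84 > 66 → Compliance Registration required.
(b) is located in Zone A; conducts auctions → Commercial Permit required.
(c) conducts auctions; is located in Zone A → Standard Authorization required.
(d) does not provide live entertainment → Commercial Permit exemption does not apply.
(e) conducts auctions; is located in Zone A (not: is located in the designated historic district); operates from an industrially zoned site → Municipal Registration not required.

Commercial Permit, Compliance Registration, Standard Authorization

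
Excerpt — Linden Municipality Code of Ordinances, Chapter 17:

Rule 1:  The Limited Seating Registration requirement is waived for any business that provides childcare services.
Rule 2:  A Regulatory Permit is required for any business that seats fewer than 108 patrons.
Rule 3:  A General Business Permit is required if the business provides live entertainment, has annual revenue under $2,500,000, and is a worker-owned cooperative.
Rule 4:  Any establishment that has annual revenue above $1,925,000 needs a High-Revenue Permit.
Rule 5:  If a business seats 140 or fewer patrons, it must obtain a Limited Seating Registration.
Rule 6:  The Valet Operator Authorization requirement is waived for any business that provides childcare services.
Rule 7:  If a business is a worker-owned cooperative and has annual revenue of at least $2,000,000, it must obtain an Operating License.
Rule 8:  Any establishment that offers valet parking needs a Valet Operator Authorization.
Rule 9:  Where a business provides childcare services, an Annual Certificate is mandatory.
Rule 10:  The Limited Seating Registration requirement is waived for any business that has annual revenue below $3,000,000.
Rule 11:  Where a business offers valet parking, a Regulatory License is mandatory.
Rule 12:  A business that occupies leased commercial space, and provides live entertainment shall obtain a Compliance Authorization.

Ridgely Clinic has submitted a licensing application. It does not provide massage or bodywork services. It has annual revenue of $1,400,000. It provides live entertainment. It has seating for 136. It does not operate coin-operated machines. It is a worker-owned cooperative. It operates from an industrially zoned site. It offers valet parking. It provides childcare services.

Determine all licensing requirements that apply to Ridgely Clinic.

Rule 1: provides childcare services → exempt from Limited Seating Registration.
Rule 2: seating 136 ≥ 108 → Regulatory Permit not required.
Rule 3: provides live entertainment; revenue $1,400,000 < $2,500,000; is a worker-owned cooperative → General Business Permit required.
Rule 4: revenue $1,400,000 ≤ $1,925,000 → High-Revenue Permit not required.
Rule 5: seating 136 ≤ 140 → Limited Seating Registration required.
Rule 6: provides childcare services → exempt from Valet Operator Authorization.
Rule 7: is a worker-owned cooperative; revenue $1,400,000 < $2,000,000 → Operating License not required.
Rule 8: offers valet parking → Valet Operator Authorization required.
Rule 9: provides childcare services → Annual Certificate required.
Rule 10: revenue $1,400,000 < $3,000,000 → exempt from Limited Seating Registration.
Rule 11: offers valet parking → Regulatory License required.
Rule 12: operates from an industrially zoned site (not: occupies leased commercial space); provides live entertainment → Compliance Authorization not required.

Annual Certificate, General Business Permit, Regulatory License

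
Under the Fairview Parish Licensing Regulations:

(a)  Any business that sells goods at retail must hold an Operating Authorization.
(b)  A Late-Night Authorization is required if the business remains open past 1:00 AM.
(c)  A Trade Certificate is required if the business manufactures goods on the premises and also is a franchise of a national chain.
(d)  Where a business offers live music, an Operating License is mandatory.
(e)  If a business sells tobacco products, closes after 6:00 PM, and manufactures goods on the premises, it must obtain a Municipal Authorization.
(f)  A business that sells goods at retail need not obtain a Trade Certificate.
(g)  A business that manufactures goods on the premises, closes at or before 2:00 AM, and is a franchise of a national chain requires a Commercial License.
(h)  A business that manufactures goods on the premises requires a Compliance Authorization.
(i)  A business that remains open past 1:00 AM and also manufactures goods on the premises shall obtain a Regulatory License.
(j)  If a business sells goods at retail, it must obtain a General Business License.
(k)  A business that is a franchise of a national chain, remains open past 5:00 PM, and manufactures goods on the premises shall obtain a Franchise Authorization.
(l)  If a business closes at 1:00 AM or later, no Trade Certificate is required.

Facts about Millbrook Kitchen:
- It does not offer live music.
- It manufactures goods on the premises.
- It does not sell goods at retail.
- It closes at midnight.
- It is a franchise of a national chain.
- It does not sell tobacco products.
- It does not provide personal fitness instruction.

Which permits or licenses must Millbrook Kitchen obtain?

Commercial License, Compliance Authorization, Franchise Authorization, Trade Certificate

(a) does not sell goods at retail → Operating Authorization not required.
(b) closes midnight, at/before 1:00 AM → Late-Night Authorization not required.
(c) manufactures goods on the premises; is a franchise of a national chain → Trade Certificate required.
(d) does not offer live music → Operating License not required.
(e) does not sell tobacco products; closes midnight, after 6:00 PM; manufactures goods on the premises → Municipal Authorization not required.
(f) does not sell goods at retail → Trade Certificate exemption does not apply.
(g) manufactures goods on the premises; closes midnight, at/before 2:00 AM; is a franchise of a national chain → Commercial License required.
(h) manufactures goods on the premises → Compliance Authorization required.
(i) closes midnight, at/before 1:00 AM; manufactures goods on the premises → Regulatory License not required.
(j) does not sell goods at retail → General Business License not required.
(k) is a franchise of a national chain; closes midnight, after 5:00 PM; manufactures goods on the premises → Franchise Authorization required.
(l) closes midnight, at/before 1:00 AM → Trade Certificate exemption does not apply.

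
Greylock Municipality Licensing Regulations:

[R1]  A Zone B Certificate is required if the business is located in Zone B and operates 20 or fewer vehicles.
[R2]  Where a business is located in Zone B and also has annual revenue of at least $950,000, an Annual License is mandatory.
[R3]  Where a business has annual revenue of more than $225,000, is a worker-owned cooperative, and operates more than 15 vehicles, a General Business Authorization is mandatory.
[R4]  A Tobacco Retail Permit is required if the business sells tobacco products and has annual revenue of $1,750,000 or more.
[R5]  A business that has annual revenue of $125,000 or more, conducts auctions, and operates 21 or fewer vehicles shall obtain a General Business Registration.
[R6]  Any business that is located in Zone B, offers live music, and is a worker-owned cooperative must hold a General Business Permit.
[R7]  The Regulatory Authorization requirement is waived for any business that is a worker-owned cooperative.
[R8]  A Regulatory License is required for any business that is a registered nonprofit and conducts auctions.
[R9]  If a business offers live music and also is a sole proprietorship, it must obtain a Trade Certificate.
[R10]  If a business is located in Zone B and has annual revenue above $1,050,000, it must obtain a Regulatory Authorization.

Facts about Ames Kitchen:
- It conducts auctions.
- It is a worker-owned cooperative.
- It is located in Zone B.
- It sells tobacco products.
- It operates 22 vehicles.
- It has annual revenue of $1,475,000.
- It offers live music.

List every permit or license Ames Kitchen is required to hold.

[R1] is located in Zone B; vehicles 22 > 20 → Zone B Certificate not required.
[R2] is located in Zone B; revenue $1,475,000 ≥ $950,000 → Annual License required.
[R3] revenue $1,475,000 > $225,000; is a worker-owned cooperative; vehicles 22 > 15 → General Business Authorization required.
[R4] sells tobacco products; revenue $1,475,000 < $1,750,000 → Tobacco Retail Permit not required.
[R5] revenue $1,475,000 ≥ $125,000; conducts auctions; vehicles 22 > 21 → General Business Registration not required.
[R6] is located in Zone B; offers live music; is a worker-owned cooperative → General Business Permit required.
[R7] is a worker-owned cooperative → exempt from Regulatory Authorization.
[R8] is a worker-owned cooperative (not: is a registered nonprofit); conducts auctions → Regulatory License not required.
[R9] offers live music; is a worker-owned cooperative (not: is a sole proprietorship) → Trade Certificate not required.
[R10] is located in Zone B; revenue $1,475,000 > $1,050,000 → Regulatory Authorization required.

Annual License, General Business Authorization, General Business Permit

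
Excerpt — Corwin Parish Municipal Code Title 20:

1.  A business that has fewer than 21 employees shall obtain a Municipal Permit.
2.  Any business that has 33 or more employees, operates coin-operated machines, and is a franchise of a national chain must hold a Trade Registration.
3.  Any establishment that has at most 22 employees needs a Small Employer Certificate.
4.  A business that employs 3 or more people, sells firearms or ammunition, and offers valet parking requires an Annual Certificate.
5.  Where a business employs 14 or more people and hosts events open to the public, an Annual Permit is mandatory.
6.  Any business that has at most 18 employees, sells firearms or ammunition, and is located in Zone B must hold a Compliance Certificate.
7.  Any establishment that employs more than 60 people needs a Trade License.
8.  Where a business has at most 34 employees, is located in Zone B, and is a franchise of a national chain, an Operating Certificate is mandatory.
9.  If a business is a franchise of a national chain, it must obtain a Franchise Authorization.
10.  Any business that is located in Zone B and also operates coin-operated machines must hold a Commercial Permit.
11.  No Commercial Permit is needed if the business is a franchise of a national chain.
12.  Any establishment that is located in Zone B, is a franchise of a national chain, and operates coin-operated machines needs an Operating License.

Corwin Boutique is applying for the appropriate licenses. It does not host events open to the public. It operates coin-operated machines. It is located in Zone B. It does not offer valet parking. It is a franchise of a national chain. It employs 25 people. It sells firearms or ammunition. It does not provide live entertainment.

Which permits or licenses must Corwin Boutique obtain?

1. employees 25 ≥ 21 → Municipal Permit not required.
2. employees 25 < 33; operates coin-operated machines; is a franchise of a national chain → Trade Registration not required.
3. employees 25 > 22 → Small Employer Certificate not required.
4. employees 25 ≥ 3; sells firearms or ammunition; does not offer valet parking → Annual Certificate not required.
5. employees 25 ≥ 14; does not host events open to the public → Annual Permit not required.
6. employees 25 > 18; sells firearms or ammunition; is located in Zone B → Compliance Certificate not required.
7. employees 25 ≤ 60 → Trade License not required.
8. employees 25 ≤ 34; is located in Zone B; is a franchise of a national chain → Operating Certificate required.
9. is a franchise of a national chain → Franchise Authorization required.
10. is located in Zone B; operates coin-operated machines → Commercial Permit required.
11. is a franchise of a national chain → exempt from Commercial Permit.
12. is located in Zone B; is a franchise of a national chain; operates coin-operated machines → Operating License required.

Franchise Authorization, Operating Certificate, Operating License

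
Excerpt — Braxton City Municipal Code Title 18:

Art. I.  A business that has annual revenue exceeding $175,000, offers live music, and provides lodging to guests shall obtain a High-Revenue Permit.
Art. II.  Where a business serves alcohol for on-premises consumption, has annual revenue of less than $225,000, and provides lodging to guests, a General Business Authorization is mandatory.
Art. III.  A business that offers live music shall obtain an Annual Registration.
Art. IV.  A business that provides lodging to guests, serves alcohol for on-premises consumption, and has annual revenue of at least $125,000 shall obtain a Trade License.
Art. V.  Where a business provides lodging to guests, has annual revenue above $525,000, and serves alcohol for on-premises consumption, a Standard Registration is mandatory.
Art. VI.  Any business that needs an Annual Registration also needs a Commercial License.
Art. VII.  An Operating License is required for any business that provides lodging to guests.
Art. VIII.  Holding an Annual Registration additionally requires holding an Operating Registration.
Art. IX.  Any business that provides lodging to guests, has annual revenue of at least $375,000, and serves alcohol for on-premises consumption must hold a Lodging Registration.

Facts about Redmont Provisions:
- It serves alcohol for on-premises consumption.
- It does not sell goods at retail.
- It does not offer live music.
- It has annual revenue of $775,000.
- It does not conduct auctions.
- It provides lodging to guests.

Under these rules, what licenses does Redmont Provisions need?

Lodging Registration, Operating License, Standard Registration, Trade License

Art. I. revenue $775,000 > $175,000; does not offer live music; provides lodging to guests → High-Revenue Permit not required.
Art. II. serves alcohol for on-premises consumption; revenue $775,000 ≥ $225,000; provides lodging to guests → General Business Authorization not required.
Art. III. does not offer live music → Annual Registration not required.
Art. IV. provides lodging to guests; serves alcohol for on-premises consumption; revenue $775,000 ≥ $125,000 → Trade License required.
Art. V. provides lodging to guests; revenue $775,000 > $525,000; serves alcohol for on-premises consumption → Standard Registration required.
Art. VI. Annual Registration is not required → no effect.
Art. VII. provides lodging to guests → Operating License required.
Art. VIII. Annual Registration is not required → no effect.
Art. IX. provides lodging to guests; revenue $775,000 ≥ $375,000; serves alcohol for on-premises consumption → Lodging Registration required.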